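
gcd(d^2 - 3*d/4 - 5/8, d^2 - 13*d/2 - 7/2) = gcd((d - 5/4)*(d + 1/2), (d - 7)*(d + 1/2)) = d + 1/2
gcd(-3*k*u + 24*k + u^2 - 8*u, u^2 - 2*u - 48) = u - 8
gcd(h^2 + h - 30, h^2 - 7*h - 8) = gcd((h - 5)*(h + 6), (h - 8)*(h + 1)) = 1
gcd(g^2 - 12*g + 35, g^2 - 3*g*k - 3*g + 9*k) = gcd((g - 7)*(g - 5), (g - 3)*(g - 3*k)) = 1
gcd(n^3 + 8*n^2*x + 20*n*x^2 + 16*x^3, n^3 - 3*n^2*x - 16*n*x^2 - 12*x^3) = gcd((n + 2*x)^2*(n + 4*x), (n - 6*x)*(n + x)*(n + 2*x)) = n + 2*x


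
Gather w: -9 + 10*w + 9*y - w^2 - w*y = -w^2 + w*(10 - y) + 9*y - 9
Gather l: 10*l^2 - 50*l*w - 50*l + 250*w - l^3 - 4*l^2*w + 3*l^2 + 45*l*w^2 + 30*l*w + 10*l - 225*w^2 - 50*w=-l^3 + l^2*(13 - 4*w) + l*(45*w^2 - 20*w - 40) - 225*w^2 + 200*w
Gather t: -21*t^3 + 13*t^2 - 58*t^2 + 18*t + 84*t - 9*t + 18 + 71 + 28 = -21*t^3 - 45*t^2 + 93*t + 117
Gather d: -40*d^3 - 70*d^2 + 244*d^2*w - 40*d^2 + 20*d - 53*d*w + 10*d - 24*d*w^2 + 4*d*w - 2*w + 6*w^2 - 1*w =-40*d^3 + d^2*(244*w - 110) + d*(-24*w^2 - 49*w + 30) + 6*w^2 - 3*w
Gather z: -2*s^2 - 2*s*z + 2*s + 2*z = -2*s^2 + 2*s + z*(2 - 2*s)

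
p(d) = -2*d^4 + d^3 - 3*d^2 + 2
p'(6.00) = -1656.00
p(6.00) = -2482.00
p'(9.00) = -5643.00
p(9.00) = -12634.00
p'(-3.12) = 290.89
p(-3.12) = -247.09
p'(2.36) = -102.61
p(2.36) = -63.61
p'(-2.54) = 165.69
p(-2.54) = -116.99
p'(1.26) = -18.80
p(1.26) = -5.80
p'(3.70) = -386.35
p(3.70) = -363.25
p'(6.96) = -2593.66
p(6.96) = -4499.35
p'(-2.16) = 107.58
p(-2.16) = -65.61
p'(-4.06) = 609.20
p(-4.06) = -657.79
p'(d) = -8*d^3 + 3*d^2 - 6*d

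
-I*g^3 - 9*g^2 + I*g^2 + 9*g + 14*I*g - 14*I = (g - 7*I)*(g - 2*I)*(-I*g + I)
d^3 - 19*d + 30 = (d - 3)*(d - 2)*(d + 5)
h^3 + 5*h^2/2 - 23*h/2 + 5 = (h - 2)*(h - 1/2)*(h + 5)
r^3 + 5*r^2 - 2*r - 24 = (r - 2)*(r + 3)*(r + 4)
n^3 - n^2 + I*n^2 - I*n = n*(n - 1)*(n + I)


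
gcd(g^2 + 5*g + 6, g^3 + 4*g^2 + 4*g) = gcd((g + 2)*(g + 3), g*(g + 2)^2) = g + 2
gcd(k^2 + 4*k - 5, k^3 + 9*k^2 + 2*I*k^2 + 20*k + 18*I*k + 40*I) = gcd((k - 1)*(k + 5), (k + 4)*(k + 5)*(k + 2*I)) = k + 5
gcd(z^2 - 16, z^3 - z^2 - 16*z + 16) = z^2 - 16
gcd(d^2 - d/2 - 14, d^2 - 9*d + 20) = d - 4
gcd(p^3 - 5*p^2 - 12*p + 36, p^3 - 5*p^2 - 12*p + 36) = p^3 - 5*p^2 - 12*p + 36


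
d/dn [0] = 0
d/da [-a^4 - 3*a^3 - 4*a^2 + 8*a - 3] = -4*a^3 - 9*a^2 - 8*a + 8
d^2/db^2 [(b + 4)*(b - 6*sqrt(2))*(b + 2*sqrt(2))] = 6*b - 8*sqrt(2) + 8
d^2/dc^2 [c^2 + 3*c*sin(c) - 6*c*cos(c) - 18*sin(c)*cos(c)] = -3*c*sin(c) + 6*c*cos(c) + 12*sin(c) + 36*sin(2*c) + 6*cos(c) + 2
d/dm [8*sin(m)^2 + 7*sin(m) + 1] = (16*sin(m) + 7)*cos(m)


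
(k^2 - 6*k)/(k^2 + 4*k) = (k - 6)/(k + 4)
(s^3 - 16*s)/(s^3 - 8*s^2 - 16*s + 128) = s/(s - 8)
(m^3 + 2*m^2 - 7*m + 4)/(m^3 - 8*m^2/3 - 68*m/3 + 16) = 3*(m^2 - 2*m + 1)/(3*m^2 - 20*m + 12)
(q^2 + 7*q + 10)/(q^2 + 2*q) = (q + 5)/q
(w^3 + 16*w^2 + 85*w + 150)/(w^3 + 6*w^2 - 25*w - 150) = (w + 5)/(w - 5)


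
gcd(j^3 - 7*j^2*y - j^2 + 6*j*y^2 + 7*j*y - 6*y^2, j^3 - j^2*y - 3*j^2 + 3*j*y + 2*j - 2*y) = -j^2 + j*y + j - y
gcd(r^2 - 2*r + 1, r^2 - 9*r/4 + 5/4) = r - 1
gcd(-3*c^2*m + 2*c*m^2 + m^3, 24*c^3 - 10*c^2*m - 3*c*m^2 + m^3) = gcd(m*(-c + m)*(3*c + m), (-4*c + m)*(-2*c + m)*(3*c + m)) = 3*c + m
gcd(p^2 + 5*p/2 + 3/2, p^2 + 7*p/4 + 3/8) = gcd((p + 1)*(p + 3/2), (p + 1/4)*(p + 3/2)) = p + 3/2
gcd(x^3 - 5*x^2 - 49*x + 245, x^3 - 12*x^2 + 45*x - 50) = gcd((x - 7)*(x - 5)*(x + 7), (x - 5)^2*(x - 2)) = x - 5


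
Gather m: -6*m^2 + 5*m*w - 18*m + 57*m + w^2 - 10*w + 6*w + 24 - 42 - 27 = -6*m^2 + m*(5*w + 39) + w^2 - 4*w - 45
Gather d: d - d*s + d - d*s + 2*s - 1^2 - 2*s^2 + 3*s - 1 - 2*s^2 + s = d*(2 - 2*s) - 4*s^2 + 6*s - 2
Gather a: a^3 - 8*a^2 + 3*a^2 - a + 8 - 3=a^3 - 5*a^2 - a + 5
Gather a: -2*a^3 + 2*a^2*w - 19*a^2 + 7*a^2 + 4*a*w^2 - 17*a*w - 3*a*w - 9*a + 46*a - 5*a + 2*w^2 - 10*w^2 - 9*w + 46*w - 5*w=-2*a^3 + a^2*(2*w - 12) + a*(4*w^2 - 20*w + 32) - 8*w^2 + 32*w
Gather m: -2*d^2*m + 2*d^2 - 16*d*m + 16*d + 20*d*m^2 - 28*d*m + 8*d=2*d^2 + 20*d*m^2 + 24*d + m*(-2*d^2 - 44*d)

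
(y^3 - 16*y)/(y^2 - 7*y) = (y^2 - 16)/(y - 7)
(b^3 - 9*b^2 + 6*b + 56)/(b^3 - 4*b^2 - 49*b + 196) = (b + 2)/(b + 7)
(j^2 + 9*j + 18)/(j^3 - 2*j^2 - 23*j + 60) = (j^2 + 9*j + 18)/(j^3 - 2*j^2 - 23*j + 60)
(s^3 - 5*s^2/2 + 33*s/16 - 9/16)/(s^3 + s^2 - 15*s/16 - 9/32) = 2*(4*s^2 - 7*s + 3)/(8*s^2 + 14*s + 3)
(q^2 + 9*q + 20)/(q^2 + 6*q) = (q^2 + 9*q + 20)/(q*(q + 6))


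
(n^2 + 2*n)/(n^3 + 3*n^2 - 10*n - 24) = n/(n^2 + n - 12)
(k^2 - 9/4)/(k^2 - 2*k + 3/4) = (2*k + 3)/(2*k - 1)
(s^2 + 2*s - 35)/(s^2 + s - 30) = (s + 7)/(s + 6)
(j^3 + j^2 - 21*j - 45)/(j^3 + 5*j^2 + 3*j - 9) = (j - 5)/(j - 1)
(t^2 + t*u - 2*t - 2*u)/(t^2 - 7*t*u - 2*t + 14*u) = (t + u)/(t - 7*u)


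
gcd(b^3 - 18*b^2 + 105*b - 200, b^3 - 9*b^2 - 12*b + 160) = b^2 - 13*b + 40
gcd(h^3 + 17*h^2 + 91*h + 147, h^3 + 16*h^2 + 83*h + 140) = h + 7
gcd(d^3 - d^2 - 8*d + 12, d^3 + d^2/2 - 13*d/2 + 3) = d^2 + d - 6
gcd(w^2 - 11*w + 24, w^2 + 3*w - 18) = w - 3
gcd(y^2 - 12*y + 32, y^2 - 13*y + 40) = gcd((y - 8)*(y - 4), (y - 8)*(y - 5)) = y - 8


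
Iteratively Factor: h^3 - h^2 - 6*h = (h + 2)*(h^2 - 3*h) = (h - 3)*(h + 2)*(h)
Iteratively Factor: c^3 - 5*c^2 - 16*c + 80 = (c - 5)*(c^2 - 16) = (c - 5)*(c - 4)*(c + 4)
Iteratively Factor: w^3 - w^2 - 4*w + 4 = (w + 2)*(w^2 - 3*w + 2) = (w - 1)*(w + 2)*(w - 2)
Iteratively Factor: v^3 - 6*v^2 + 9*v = (v - 3)*(v^2 - 3*v) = v*(v - 3)*(v - 3)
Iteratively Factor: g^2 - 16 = (g - 4)*(g + 4)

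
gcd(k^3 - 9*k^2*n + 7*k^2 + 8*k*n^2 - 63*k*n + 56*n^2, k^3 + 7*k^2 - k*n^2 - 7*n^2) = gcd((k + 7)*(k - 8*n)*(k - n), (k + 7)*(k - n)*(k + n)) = k^2 - k*n + 7*k - 7*n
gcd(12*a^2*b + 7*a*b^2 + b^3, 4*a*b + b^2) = 4*a*b + b^2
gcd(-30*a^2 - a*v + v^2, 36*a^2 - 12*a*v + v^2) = -6*a + v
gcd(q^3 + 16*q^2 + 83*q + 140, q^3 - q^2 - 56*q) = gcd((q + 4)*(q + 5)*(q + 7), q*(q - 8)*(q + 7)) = q + 7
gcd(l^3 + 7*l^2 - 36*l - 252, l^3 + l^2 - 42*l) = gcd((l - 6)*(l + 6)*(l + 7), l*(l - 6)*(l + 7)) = l^2 + l - 42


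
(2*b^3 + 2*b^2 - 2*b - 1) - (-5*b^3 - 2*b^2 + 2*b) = 7*b^3 + 4*b^2 - 4*b - 1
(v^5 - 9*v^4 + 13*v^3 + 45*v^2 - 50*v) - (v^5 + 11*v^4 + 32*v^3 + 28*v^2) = -20*v^4 - 19*v^3 + 17*v^2 - 50*v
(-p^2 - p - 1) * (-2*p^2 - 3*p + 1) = 2*p^4 + 5*p^3 + 4*p^2 + 2*p - 1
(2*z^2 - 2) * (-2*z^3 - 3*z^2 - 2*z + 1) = -4*z^5 - 6*z^4 + 8*z^2 + 4*z - 2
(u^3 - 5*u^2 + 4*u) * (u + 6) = u^4 + u^3 - 26*u^2 + 24*u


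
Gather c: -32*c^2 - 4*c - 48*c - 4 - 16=-32*c^2 - 52*c - 20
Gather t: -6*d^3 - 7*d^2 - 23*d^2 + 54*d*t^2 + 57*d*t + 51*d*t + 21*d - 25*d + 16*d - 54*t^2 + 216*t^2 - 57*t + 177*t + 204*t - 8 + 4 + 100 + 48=-6*d^3 - 30*d^2 + 12*d + t^2*(54*d + 162) + t*(108*d + 324) + 144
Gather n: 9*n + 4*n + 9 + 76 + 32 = 13*n + 117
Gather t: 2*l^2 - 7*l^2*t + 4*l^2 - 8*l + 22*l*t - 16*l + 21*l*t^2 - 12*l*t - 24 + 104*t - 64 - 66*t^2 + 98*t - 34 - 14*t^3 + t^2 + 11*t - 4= 6*l^2 - 24*l - 14*t^3 + t^2*(21*l - 65) + t*(-7*l^2 + 10*l + 213) - 126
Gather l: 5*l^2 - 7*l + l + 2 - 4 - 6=5*l^2 - 6*l - 8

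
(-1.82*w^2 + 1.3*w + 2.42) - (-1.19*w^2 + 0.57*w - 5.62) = -0.63*w^2 + 0.73*w + 8.04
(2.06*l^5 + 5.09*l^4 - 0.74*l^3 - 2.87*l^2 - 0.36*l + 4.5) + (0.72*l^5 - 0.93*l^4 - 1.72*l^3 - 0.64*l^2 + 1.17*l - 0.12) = 2.78*l^5 + 4.16*l^4 - 2.46*l^3 - 3.51*l^2 + 0.81*l + 4.38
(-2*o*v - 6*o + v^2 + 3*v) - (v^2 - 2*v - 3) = -2*o*v - 6*o + 5*v + 3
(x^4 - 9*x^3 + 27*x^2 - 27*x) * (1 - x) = -x^5 + 10*x^4 - 36*x^3 + 54*x^2 - 27*x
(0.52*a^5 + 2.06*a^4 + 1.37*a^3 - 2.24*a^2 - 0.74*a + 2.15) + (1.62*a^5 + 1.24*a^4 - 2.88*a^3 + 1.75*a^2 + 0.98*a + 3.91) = 2.14*a^5 + 3.3*a^4 - 1.51*a^3 - 0.49*a^2 + 0.24*a + 6.06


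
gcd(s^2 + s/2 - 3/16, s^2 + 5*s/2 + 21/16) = s + 3/4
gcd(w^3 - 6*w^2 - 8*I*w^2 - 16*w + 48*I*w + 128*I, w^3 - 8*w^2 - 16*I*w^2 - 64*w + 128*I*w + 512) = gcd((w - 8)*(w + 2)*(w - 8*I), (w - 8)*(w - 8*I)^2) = w^2 + w*(-8 - 8*I) + 64*I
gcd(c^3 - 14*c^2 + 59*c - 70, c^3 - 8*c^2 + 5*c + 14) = c^2 - 9*c + 14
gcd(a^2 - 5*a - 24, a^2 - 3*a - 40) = a - 8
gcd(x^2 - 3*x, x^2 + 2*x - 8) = 1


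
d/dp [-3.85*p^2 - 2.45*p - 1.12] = -7.7*p - 2.45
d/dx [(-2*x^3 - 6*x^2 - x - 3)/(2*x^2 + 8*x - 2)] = (-2*x^4 - 16*x^3 - 17*x^2 + 18*x + 13)/(2*(x^4 + 8*x^3 + 14*x^2 - 8*x + 1))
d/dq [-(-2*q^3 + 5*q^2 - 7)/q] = 4*q - 5 - 7/q^2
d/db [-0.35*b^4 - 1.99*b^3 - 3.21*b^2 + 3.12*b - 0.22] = -1.4*b^3 - 5.97*b^2 - 6.42*b + 3.12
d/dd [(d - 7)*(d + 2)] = 2*d - 5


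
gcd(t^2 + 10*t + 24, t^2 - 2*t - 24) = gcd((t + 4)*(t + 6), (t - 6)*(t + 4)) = t + 4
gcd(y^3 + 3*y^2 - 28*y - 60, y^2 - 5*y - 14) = y + 2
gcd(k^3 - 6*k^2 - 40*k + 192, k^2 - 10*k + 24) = k - 4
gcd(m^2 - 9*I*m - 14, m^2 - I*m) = 1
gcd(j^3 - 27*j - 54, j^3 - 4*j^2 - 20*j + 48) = j - 6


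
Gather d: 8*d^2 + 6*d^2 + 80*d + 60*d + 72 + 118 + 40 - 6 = 14*d^2 + 140*d + 224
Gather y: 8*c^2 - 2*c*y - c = 8*c^2 - 2*c*y - c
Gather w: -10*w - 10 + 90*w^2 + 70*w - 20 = 90*w^2 + 60*w - 30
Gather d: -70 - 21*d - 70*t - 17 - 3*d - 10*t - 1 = -24*d - 80*t - 88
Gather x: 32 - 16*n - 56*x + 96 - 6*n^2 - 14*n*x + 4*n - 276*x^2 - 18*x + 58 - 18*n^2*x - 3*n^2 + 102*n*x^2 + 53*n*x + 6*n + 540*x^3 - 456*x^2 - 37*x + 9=-9*n^2 - 6*n + 540*x^3 + x^2*(102*n - 732) + x*(-18*n^2 + 39*n - 111) + 195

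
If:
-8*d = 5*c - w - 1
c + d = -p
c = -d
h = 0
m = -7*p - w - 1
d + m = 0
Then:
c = 0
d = 0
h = 0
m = 0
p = 0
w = -1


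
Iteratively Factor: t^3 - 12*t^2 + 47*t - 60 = (t - 3)*(t^2 - 9*t + 20) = (t - 4)*(t - 3)*(t - 5)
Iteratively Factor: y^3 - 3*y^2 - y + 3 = (y + 1)*(y^2 - 4*y + 3) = (y - 3)*(y + 1)*(y - 1)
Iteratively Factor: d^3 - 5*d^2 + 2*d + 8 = (d - 4)*(d^2 - d - 2) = (d - 4)*(d - 2)*(d + 1)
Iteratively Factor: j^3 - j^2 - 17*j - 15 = (j - 5)*(j^2 + 4*j + 3) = (j - 5)*(j + 3)*(j + 1)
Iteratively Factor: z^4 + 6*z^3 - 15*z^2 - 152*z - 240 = (z + 3)*(z^3 + 3*z^2 - 24*z - 80) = (z + 3)*(z + 4)*(z^2 - z - 20) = (z - 5)*(z + 3)*(z + 4)*(z + 4)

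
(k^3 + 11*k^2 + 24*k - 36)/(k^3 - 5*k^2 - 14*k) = (-k^3 - 11*k^2 - 24*k + 36)/(k*(-k^2 + 5*k + 14))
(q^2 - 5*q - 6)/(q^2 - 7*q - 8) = (q - 6)/(q - 8)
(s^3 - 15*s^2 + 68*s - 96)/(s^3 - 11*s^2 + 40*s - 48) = (s - 8)/(s - 4)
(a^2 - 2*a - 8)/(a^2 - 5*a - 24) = (-a^2 + 2*a + 8)/(-a^2 + 5*a + 24)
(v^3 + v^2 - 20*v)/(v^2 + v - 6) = v*(v^2 + v - 20)/(v^2 + v - 6)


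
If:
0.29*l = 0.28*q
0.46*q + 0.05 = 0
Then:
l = -0.10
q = -0.11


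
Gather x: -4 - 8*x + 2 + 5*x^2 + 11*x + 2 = 5*x^2 + 3*x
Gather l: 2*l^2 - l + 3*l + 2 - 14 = 2*l^2 + 2*l - 12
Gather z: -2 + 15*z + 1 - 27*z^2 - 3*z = -27*z^2 + 12*z - 1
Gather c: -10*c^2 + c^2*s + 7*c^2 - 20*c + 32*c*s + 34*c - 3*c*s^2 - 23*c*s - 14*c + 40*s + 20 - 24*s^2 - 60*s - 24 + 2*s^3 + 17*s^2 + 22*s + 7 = c^2*(s - 3) + c*(-3*s^2 + 9*s) + 2*s^3 - 7*s^2 + 2*s + 3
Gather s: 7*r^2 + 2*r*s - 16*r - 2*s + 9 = 7*r^2 - 16*r + s*(2*r - 2) + 9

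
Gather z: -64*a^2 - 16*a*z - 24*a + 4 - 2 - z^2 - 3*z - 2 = -64*a^2 - 24*a - z^2 + z*(-16*a - 3)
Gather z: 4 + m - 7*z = m - 7*z + 4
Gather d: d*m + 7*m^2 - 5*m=d*m + 7*m^2 - 5*m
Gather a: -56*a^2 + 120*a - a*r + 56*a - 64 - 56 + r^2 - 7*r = -56*a^2 + a*(176 - r) + r^2 - 7*r - 120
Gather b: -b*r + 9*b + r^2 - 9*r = b*(9 - r) + r^2 - 9*r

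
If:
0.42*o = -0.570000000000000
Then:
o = -1.36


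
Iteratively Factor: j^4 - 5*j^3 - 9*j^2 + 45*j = (j + 3)*(j^3 - 8*j^2 + 15*j) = (j - 5)*(j + 3)*(j^2 - 3*j) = (j - 5)*(j - 3)*(j + 3)*(j)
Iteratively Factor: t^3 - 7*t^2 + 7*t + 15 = (t - 5)*(t^2 - 2*t - 3) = (t - 5)*(t + 1)*(t - 3)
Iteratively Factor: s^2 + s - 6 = (s - 2)*(s + 3)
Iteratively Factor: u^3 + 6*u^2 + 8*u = (u)*(u^2 + 6*u + 8) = u*(u + 4)*(u + 2)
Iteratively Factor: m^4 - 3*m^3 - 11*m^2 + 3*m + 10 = (m + 2)*(m^3 - 5*m^2 - m + 5) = (m - 5)*(m + 2)*(m^2 - 1) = (m - 5)*(m + 1)*(m + 2)*(m - 1)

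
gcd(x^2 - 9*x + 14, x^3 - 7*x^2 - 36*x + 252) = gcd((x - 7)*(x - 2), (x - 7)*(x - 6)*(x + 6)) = x - 7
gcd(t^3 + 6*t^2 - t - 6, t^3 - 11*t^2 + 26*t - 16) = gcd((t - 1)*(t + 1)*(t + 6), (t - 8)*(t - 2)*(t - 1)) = t - 1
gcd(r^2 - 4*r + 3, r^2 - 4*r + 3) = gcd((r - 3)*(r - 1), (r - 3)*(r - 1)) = r^2 - 4*r + 3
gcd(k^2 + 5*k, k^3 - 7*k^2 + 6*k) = k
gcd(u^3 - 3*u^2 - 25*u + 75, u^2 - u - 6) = u - 3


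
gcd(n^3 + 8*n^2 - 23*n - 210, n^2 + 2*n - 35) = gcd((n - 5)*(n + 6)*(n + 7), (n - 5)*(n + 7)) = n^2 + 2*n - 35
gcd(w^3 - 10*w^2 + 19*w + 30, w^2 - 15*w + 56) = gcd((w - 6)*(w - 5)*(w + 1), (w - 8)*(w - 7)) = 1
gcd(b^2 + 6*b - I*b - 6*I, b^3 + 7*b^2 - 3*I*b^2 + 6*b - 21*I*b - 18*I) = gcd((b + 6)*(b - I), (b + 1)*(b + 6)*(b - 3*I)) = b + 6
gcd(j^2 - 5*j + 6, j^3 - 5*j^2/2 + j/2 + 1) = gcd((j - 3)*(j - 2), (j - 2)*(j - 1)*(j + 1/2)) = j - 2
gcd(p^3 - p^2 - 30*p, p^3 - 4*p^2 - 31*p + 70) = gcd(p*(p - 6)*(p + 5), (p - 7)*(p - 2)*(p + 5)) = p + 5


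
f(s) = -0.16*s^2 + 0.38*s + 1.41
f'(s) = 0.38 - 0.32*s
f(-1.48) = 0.50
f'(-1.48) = 0.85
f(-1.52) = 0.46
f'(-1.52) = 0.87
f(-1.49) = 0.49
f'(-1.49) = 0.86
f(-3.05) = -1.24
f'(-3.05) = 1.36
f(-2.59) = -0.65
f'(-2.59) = 1.21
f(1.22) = 1.64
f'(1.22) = -0.01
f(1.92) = 1.55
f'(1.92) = -0.23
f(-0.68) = 1.08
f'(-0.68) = 0.60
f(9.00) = -8.13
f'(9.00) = -2.50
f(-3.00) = -1.17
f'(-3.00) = 1.34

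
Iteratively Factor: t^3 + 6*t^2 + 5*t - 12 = (t + 3)*(t^2 + 3*t - 4) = (t - 1)*(t + 3)*(t + 4)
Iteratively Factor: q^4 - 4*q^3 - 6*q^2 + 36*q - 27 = (q - 3)*(q^3 - q^2 - 9*q + 9) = (q - 3)*(q + 3)*(q^2 - 4*q + 3) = (q - 3)*(q - 1)*(q + 3)*(q - 3)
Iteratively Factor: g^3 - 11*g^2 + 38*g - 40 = (g - 4)*(g^2 - 7*g + 10) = (g - 5)*(g - 4)*(g - 2)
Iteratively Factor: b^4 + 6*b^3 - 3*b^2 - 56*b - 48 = (b + 1)*(b^3 + 5*b^2 - 8*b - 48) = (b - 3)*(b + 1)*(b^2 + 8*b + 16) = (b - 3)*(b + 1)*(b + 4)*(b + 4)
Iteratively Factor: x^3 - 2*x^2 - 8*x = (x)*(x^2 - 2*x - 8) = x*(x + 2)*(x - 4)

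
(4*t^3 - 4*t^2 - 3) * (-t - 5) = -4*t^4 - 16*t^3 + 20*t^2 + 3*t + 15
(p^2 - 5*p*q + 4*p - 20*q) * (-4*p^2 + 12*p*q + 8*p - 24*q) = -4*p^4 + 32*p^3*q - 8*p^3 - 60*p^2*q^2 + 64*p^2*q + 32*p^2 - 120*p*q^2 - 256*p*q + 480*q^2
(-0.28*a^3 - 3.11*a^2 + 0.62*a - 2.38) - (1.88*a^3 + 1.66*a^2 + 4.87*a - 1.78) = -2.16*a^3 - 4.77*a^2 - 4.25*a - 0.6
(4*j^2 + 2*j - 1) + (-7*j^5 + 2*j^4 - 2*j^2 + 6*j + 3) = -7*j^5 + 2*j^4 + 2*j^2 + 8*j + 2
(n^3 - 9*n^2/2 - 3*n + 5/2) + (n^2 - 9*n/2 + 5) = n^3 - 7*n^2/2 - 15*n/2 + 15/2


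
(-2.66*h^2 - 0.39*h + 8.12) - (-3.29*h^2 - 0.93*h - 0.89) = 0.63*h^2 + 0.54*h + 9.01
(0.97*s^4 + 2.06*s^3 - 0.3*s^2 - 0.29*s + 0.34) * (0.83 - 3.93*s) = -3.8121*s^5 - 7.2907*s^4 + 2.8888*s^3 + 0.8907*s^2 - 1.5769*s + 0.2822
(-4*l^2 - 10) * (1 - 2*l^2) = 8*l^4 + 16*l^2 - 10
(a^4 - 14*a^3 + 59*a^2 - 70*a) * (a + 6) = a^5 - 8*a^4 - 25*a^3 + 284*a^2 - 420*a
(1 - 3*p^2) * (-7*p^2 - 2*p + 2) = 21*p^4 + 6*p^3 - 13*p^2 - 2*p + 2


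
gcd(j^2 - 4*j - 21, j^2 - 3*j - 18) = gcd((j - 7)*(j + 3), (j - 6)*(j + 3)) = j + 3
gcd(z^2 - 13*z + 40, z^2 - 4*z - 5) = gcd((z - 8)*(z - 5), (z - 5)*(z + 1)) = z - 5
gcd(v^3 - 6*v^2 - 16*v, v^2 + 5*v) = v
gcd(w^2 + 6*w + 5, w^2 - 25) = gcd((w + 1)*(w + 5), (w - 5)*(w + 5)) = w + 5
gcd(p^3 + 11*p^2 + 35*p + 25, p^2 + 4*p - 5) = p + 5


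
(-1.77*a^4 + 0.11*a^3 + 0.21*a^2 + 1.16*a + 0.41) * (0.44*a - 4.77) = -0.7788*a^5 + 8.4913*a^4 - 0.4323*a^3 - 0.4913*a^2 - 5.3528*a - 1.9557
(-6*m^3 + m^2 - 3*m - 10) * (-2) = 12*m^3 - 2*m^2 + 6*m + 20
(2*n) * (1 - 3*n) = -6*n^2 + 2*n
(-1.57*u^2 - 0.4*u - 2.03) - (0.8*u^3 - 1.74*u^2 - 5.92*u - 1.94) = -0.8*u^3 + 0.17*u^2 + 5.52*u - 0.0899999999999999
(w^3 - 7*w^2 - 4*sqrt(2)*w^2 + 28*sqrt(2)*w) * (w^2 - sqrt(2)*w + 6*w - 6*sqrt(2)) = w^5 - 5*sqrt(2)*w^4 - w^4 - 34*w^3 + 5*sqrt(2)*w^3 - 8*w^2 + 210*sqrt(2)*w^2 - 336*w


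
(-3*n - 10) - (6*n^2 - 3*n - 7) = -6*n^2 - 3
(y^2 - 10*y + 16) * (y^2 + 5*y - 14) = y^4 - 5*y^3 - 48*y^2 + 220*y - 224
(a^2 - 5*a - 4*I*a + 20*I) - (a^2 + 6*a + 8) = -11*a - 4*I*a - 8 + 20*I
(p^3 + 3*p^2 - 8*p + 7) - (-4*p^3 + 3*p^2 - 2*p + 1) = 5*p^3 - 6*p + 6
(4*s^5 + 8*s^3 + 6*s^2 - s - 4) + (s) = 4*s^5 + 8*s^3 + 6*s^2 - 4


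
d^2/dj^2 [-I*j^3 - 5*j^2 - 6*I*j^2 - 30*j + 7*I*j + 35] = -6*I*j - 10 - 12*I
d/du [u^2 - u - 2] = 2*u - 1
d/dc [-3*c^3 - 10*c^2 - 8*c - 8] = -9*c^2 - 20*c - 8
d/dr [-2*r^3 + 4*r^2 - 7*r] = -6*r^2 + 8*r - 7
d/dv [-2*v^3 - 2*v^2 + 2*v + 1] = -6*v^2 - 4*v + 2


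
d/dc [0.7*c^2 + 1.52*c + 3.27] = 1.4*c + 1.52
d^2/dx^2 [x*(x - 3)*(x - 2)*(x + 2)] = 12*x^2 - 18*x - 8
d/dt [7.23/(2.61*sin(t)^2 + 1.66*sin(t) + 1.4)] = -(37.7406*sin(t) + 12.0018)*cos(t)/(2.61*sin(t)^2 + 1.66*sin(t) + 1.4)^2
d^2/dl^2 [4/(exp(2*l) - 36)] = 16*(exp(2*l) + 36)*exp(2*l)/(exp(2*l) - 36)^3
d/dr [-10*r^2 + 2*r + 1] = 2 - 20*r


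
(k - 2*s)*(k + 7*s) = k^2 + 5*k*s - 14*s^2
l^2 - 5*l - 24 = (l - 8)*(l + 3)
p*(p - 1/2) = p^2 - p/2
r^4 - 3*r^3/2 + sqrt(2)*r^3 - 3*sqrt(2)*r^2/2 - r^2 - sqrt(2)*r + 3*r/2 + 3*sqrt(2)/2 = (r - 3/2)*(r - 1)*(r + 1)*(r + sqrt(2))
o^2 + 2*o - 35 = (o - 5)*(o + 7)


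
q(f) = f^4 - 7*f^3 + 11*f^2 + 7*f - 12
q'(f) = 4*f^3 - 21*f^2 + 22*f + 7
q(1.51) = 4.75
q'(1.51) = 6.11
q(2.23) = 5.41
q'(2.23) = -4.01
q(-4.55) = 1271.85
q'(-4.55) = -904.64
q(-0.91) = -3.30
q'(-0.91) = -33.42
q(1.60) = 5.24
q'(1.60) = 4.82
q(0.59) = -5.36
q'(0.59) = 13.49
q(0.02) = -11.86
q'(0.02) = 7.43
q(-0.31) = -12.90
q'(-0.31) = -1.96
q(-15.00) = 76608.00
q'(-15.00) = -18548.00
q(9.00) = 2400.00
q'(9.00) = 1420.00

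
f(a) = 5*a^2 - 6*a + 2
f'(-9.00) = -96.00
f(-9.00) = 461.00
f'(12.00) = 114.00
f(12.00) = 650.00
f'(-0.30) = -9.00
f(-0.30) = 4.25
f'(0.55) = -0.50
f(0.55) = 0.21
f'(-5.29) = -58.90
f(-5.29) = 173.66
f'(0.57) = -0.30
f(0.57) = 0.20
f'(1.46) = 8.60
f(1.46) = 3.90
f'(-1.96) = -25.60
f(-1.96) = 32.97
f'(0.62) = 0.20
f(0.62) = 0.20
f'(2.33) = 17.30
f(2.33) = 15.16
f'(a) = 10*a - 6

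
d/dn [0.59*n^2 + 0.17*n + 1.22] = 1.18*n + 0.17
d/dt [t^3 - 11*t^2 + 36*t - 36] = 3*t^2 - 22*t + 36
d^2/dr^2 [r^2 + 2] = 2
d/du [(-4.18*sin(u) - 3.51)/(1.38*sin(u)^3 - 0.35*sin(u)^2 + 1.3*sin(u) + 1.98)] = (11.5368*sin(u)^3 + 13.0684*sin(u)^2 - 2.457*sin(u) - 3.7134)*cos(u)/(1.9044*sin(u)^6 - 0.966*sin(u)^5 + 3.7105*sin(u)^4 + 4.5548*sin(u)^3 + 0.304*sin(u)^2 + 5.148*sin(u) + 3.9204)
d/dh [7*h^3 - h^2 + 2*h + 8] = 21*h^2 - 2*h + 2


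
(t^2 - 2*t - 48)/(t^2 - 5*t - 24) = (t + 6)/(t + 3)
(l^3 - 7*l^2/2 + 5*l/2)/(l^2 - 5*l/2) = l - 1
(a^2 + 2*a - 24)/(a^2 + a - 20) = (a + 6)/(a + 5)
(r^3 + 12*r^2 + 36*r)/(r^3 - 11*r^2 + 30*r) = (r^2 + 12*r + 36)/(r^2 - 11*r + 30)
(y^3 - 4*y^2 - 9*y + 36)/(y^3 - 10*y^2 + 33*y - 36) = (y + 3)/(y - 3)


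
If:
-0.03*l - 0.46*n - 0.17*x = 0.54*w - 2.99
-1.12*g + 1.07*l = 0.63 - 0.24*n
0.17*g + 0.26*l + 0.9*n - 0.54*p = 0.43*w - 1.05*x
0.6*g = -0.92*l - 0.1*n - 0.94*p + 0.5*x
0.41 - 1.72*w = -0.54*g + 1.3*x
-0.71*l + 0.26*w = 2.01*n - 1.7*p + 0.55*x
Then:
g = -3.94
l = -5.19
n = 7.36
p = 6.14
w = -0.05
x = -1.25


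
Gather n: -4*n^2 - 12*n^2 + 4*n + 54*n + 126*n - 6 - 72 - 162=-16*n^2 + 184*n - 240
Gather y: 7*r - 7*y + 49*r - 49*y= 56*r - 56*y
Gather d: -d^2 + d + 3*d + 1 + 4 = -d^2 + 4*d + 5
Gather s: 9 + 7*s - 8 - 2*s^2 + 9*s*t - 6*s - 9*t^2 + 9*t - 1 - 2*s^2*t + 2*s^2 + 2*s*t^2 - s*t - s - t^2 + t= -2*s^2*t + s*(2*t^2 + 8*t) - 10*t^2 + 10*t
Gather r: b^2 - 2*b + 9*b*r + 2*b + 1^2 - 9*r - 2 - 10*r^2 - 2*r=b^2 - 10*r^2 + r*(9*b - 11) - 1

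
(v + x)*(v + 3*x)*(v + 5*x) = v^3 + 9*v^2*x + 23*v*x^2 + 15*x^3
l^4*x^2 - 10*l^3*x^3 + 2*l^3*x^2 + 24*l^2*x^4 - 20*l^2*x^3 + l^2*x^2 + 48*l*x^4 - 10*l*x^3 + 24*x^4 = (l - 6*x)*(l - 4*x)*(l*x + x)^2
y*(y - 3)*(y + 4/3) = y^3 - 5*y^2/3 - 4*y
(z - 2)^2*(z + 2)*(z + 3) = z^4 + z^3 - 10*z^2 - 4*z + 24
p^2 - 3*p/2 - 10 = (p - 4)*(p + 5/2)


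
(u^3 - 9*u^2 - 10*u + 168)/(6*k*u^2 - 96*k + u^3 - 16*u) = (u^2 - 13*u + 42)/(6*k*u - 24*k + u^2 - 4*u)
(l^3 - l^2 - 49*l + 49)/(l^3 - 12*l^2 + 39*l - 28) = (l + 7)/(l - 4)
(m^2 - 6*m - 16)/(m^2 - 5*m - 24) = (m + 2)/(m + 3)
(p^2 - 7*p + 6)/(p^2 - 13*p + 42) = (p - 1)/(p - 7)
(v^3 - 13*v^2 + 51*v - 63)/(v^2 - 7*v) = v - 6 + 9/v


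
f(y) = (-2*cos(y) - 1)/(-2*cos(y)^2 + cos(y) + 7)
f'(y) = (-4*sin(y)*cos(y) + sin(y))*(-2*cos(y) - 1)/(-2*cos(y)^2 + cos(y) + 7)^2 + 2*sin(y)/(-2*cos(y)^2 + cos(y) + 7)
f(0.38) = -0.46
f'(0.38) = 0.19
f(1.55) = -0.15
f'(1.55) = 0.27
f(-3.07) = 0.25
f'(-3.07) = -0.06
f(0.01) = -0.50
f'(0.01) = 0.01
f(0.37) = -0.46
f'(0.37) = 0.19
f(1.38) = -0.19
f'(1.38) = 0.27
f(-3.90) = 0.09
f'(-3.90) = 0.31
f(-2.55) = 0.14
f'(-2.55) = -0.30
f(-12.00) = -0.42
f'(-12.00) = 0.25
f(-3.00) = 0.24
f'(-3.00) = -0.11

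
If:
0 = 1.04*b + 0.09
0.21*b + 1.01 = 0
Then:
No Solution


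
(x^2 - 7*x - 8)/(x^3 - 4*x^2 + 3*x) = (x^2 - 7*x - 8)/(x*(x^2 - 4*x + 3))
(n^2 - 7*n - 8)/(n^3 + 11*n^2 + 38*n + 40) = (n^2 - 7*n - 8)/(n^3 + 11*n^2 + 38*n + 40)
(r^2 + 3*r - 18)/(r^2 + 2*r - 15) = (r + 6)/(r + 5)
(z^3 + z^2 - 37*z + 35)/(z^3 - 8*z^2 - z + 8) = (z^2 + 2*z - 35)/(z^2 - 7*z - 8)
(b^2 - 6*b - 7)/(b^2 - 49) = (b + 1)/(b + 7)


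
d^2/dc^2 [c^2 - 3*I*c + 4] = 2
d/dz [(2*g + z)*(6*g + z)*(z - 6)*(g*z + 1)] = g*(2*g + z)*(6*g + z)*(z - 6) + (2*g + z)*(6*g + z)*(g*z + 1) + (2*g + z)*(z - 6)*(g*z + 1) + (6*g + z)*(z - 6)*(g*z + 1)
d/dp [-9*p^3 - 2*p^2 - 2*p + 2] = -27*p^2 - 4*p - 2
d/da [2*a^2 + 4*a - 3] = 4*a + 4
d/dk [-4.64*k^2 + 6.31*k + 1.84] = 6.31 - 9.28*k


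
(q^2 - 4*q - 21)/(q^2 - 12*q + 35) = (q + 3)/(q - 5)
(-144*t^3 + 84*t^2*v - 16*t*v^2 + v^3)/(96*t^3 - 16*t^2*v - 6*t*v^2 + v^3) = (-6*t + v)/(4*t + v)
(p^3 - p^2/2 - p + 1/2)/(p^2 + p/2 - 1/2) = p - 1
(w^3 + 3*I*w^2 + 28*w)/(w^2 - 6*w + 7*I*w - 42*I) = w*(w - 4*I)/(w - 6)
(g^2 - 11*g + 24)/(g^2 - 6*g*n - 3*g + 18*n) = (g - 8)/(g - 6*n)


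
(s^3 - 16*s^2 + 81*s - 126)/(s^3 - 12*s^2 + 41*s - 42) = (s - 6)/(s - 2)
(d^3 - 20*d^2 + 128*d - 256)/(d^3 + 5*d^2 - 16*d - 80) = (d^2 - 16*d + 64)/(d^2 + 9*d + 20)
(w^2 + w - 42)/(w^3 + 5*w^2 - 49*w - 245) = (w - 6)/(w^2 - 2*w - 35)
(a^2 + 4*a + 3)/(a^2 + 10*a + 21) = (a + 1)/(a + 7)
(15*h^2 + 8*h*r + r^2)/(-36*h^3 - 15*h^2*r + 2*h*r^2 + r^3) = (5*h + r)/(-12*h^2 - h*r + r^2)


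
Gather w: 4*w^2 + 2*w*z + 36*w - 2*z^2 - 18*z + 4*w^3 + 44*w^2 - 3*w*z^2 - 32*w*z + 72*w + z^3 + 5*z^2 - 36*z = 4*w^3 + 48*w^2 + w*(-3*z^2 - 30*z + 108) + z^3 + 3*z^2 - 54*z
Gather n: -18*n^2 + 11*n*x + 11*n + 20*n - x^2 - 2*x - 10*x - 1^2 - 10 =-18*n^2 + n*(11*x + 31) - x^2 - 12*x - 11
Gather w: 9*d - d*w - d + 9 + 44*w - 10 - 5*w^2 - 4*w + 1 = 8*d - 5*w^2 + w*(40 - d)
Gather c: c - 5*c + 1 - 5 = -4*c - 4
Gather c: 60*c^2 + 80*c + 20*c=60*c^2 + 100*c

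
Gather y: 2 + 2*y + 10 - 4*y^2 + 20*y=-4*y^2 + 22*y + 12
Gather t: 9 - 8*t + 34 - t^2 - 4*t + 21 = -t^2 - 12*t + 64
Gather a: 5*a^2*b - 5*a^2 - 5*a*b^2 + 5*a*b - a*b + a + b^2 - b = a^2*(5*b - 5) + a*(-5*b^2 + 4*b + 1) + b^2 - b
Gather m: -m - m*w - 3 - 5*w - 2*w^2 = m*(-w - 1) - 2*w^2 - 5*w - 3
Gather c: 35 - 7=28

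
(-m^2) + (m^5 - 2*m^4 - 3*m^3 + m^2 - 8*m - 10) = m^5 - 2*m^4 - 3*m^3 - 8*m - 10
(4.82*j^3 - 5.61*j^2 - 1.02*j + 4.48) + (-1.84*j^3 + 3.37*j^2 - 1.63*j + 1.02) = 2.98*j^3 - 2.24*j^2 - 2.65*j + 5.5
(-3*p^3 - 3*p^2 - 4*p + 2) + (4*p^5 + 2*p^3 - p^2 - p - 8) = 4*p^5 - p^3 - 4*p^2 - 5*p - 6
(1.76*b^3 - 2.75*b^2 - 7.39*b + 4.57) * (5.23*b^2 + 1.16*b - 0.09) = 9.2048*b^5 - 12.3409*b^4 - 41.9981*b^3 + 15.5762*b^2 + 5.9663*b - 0.4113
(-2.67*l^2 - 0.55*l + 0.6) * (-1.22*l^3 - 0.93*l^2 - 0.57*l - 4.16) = 3.2574*l^5 + 3.1541*l^4 + 1.3014*l^3 + 10.8627*l^2 + 1.946*l - 2.496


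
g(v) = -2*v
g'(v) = -2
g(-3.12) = 6.24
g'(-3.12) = -2.00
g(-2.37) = 4.74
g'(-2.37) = -2.00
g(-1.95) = 3.90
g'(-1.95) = -2.00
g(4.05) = -8.10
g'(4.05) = -2.00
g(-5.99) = 11.98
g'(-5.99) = -2.00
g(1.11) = -2.22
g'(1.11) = -2.00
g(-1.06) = 2.12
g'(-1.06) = -2.00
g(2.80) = -5.60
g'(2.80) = -2.00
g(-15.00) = 30.00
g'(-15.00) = -2.00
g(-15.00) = 30.00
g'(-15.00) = -2.00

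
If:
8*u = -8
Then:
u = -1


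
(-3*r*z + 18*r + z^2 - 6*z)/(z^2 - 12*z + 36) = (-3*r + z)/(z - 6)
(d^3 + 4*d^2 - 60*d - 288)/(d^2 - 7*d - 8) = (d^2 + 12*d + 36)/(d + 1)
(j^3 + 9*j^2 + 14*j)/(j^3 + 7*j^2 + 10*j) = (j + 7)/(j + 5)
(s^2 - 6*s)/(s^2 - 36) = s/(s + 6)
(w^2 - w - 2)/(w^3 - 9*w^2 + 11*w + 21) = (w - 2)/(w^2 - 10*w + 21)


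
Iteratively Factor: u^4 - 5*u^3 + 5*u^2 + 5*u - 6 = (u + 1)*(u^3 - 6*u^2 + 11*u - 6) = (u - 2)*(u + 1)*(u^2 - 4*u + 3) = (u - 2)*(u - 1)*(u + 1)*(u - 3)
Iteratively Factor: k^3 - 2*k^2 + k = (k - 1)*(k^2 - k) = k*(k - 1)*(k - 1)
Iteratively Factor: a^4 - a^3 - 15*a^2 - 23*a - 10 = (a + 1)*(a^3 - 2*a^2 - 13*a - 10) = (a - 5)*(a + 1)*(a^2 + 3*a + 2) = (a - 5)*(a + 1)^2*(a + 2)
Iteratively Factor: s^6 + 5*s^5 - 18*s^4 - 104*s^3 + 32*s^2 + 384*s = (s - 2)*(s^5 + 7*s^4 - 4*s^3 - 112*s^2 - 192*s) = s*(s - 2)*(s^4 + 7*s^3 - 4*s^2 - 112*s - 192) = s*(s - 2)*(s + 4)*(s^3 + 3*s^2 - 16*s - 48) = s*(s - 4)*(s - 2)*(s + 4)*(s^2 + 7*s + 12) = s*(s - 4)*(s - 2)*(s + 3)*(s + 4)*(s + 4)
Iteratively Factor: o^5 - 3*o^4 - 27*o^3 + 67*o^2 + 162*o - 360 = (o - 2)*(o^4 - o^3 - 29*o^2 + 9*o + 180) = (o - 5)*(o - 2)*(o^3 + 4*o^2 - 9*o - 36) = (o - 5)*(o - 2)*(o + 3)*(o^2 + o - 12) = (o - 5)*(o - 2)*(o + 3)*(o + 4)*(o - 3)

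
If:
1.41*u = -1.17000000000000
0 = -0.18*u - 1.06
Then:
No Solution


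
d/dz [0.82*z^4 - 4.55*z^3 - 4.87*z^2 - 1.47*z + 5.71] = 3.28*z^3 - 13.65*z^2 - 9.74*z - 1.47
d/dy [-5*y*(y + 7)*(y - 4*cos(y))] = -20*y^2*sin(y) - 15*y^2 - 140*y*sin(y) + 40*y*cos(y) - 70*y + 140*cos(y)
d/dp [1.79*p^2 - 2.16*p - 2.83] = 3.58*p - 2.16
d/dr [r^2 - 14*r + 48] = 2*r - 14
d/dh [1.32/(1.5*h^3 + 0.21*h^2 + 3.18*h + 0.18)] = (-5.94*h^2 - 0.5544*h - 4.1976)/(1.5*h^3 + 0.21*h^2 + 3.18*h + 0.18)^2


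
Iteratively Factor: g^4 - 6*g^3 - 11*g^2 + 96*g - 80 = (g + 4)*(g^3 - 10*g^2 + 29*g - 20) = (g - 5)*(g + 4)*(g^2 - 5*g + 4) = (g - 5)*(g - 1)*(g + 4)*(g - 4)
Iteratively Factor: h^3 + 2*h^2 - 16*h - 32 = (h + 2)*(h^2 - 16) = (h - 4)*(h + 2)*(h + 4)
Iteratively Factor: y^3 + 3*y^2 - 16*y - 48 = (y - 4)*(y^2 + 7*y + 12) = (y - 4)*(y + 3)*(y + 4)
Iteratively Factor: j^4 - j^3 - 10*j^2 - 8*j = (j + 1)*(j^3 - 2*j^2 - 8*j) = j*(j + 1)*(j^2 - 2*j - 8) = j*(j - 4)*(j + 1)*(j + 2)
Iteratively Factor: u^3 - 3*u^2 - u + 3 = (u - 1)*(u^2 - 2*u - 3) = (u - 1)*(u + 1)*(u - 3)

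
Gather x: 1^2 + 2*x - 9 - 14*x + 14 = 6 - 12*x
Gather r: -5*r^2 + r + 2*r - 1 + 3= -5*r^2 + 3*r + 2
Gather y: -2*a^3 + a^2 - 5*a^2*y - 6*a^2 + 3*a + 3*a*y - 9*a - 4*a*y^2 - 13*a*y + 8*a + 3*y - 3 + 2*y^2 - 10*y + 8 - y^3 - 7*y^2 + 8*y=-2*a^3 - 5*a^2 + 2*a - y^3 + y^2*(-4*a - 5) + y*(-5*a^2 - 10*a + 1) + 5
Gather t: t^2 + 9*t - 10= t^2 + 9*t - 10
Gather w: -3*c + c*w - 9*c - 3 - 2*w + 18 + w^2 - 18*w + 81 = -12*c + w^2 + w*(c - 20) + 96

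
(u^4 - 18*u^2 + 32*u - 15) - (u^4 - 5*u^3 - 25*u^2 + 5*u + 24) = 5*u^3 + 7*u^2 + 27*u - 39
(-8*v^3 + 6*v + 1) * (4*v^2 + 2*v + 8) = -32*v^5 - 16*v^4 - 40*v^3 + 16*v^2 + 50*v + 8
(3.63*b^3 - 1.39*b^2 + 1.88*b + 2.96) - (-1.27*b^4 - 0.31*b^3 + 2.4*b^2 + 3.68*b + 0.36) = 1.27*b^4 + 3.94*b^3 - 3.79*b^2 - 1.8*b + 2.6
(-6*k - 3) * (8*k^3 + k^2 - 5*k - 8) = -48*k^4 - 30*k^3 + 27*k^2 + 63*k + 24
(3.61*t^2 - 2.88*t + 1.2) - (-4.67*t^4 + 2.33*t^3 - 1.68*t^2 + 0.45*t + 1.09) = 4.67*t^4 - 2.33*t^3 + 5.29*t^2 - 3.33*t + 0.11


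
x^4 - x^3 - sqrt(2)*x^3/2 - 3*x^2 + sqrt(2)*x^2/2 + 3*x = x*(x - 1)*(x - 3*sqrt(2)/2)*(x + sqrt(2))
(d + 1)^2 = d^2 + 2*d + 1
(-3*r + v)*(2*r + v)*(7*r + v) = -42*r^3 - 13*r^2*v + 6*r*v^2 + v^3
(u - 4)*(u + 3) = u^2 - u - 12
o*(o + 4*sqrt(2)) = o^2 + 4*sqrt(2)*o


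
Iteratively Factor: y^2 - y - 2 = (y + 1)*(y - 2)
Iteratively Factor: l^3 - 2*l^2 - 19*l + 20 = (l - 5)*(l^2 + 3*l - 4) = (l - 5)*(l - 1)*(l + 4)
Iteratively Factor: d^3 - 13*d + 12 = (d - 3)*(d^2 + 3*d - 4) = (d - 3)*(d - 1)*(d + 4)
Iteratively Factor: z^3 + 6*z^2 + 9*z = (z)*(z^2 + 6*z + 9) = z*(z + 3)*(z + 3)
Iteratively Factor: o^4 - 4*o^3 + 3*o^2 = (o)*(o^3 - 4*o^2 + 3*o) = o*(o - 3)*(o^2 - o) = o*(o - 3)*(o - 1)*(o)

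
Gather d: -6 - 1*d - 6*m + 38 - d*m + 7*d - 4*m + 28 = d*(6 - m) - 10*m + 60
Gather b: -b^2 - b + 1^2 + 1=-b^2 - b + 2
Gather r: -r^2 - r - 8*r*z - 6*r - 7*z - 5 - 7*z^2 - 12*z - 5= -r^2 + r*(-8*z - 7) - 7*z^2 - 19*z - 10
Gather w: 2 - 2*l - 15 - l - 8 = -3*l - 21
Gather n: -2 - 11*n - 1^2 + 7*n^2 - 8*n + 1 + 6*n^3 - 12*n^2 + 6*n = 6*n^3 - 5*n^2 - 13*n - 2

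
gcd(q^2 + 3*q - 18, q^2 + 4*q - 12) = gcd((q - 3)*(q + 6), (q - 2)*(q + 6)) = q + 6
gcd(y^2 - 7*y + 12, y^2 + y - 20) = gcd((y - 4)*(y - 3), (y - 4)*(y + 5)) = y - 4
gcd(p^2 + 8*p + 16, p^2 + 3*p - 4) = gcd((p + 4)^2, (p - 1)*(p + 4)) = p + 4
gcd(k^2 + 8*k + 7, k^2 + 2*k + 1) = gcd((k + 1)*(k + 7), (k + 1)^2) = k + 1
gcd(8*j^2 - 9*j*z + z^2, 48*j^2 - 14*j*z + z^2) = -8*j + z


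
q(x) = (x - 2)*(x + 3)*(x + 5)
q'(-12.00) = 287.00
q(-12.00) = -882.00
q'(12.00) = 575.00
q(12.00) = 2550.00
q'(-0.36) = -4.93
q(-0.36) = -28.91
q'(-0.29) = -4.23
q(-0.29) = -29.23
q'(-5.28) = 19.28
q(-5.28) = -4.65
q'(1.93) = 33.33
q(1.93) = -2.39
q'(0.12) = 0.48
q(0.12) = -30.03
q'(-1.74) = -12.80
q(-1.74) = -15.36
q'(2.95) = 60.51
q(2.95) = 44.94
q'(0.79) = 10.35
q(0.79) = -26.55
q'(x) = (x - 2)*(x + 3) + (x - 2)*(x + 5) + (x + 3)*(x + 5) = 3*x^2 + 12*x - 1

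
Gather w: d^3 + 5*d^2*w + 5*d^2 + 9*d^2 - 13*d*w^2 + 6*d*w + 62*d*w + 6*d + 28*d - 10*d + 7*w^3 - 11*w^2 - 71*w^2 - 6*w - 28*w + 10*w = d^3 + 14*d^2 + 24*d + 7*w^3 + w^2*(-13*d - 82) + w*(5*d^2 + 68*d - 24)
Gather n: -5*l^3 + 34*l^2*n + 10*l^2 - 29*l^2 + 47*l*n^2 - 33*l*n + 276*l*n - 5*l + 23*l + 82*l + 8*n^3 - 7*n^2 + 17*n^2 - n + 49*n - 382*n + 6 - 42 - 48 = -5*l^3 - 19*l^2 + 100*l + 8*n^3 + n^2*(47*l + 10) + n*(34*l^2 + 243*l - 334) - 84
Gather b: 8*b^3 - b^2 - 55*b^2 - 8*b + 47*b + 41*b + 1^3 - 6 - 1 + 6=8*b^3 - 56*b^2 + 80*b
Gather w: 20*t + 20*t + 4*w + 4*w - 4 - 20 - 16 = 40*t + 8*w - 40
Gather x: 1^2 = 1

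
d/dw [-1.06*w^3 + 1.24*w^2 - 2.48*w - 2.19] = -3.18*w^2 + 2.48*w - 2.48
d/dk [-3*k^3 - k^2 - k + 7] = -9*k^2 - 2*k - 1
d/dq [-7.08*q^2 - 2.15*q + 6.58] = -14.16*q - 2.15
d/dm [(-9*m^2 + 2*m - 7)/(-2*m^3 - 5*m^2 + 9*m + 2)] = (-18*m^4 + 8*m^3 - 113*m^2 - 106*m + 67)/(4*m^6 + 20*m^5 - 11*m^4 - 98*m^3 + 61*m^2 + 36*m + 4)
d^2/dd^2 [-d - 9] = 0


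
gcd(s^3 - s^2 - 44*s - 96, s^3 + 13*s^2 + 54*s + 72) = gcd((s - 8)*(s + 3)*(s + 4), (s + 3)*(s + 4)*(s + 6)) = s^2 + 7*s + 12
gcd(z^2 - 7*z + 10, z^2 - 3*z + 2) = z - 2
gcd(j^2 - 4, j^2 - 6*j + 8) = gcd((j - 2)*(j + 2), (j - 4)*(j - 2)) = j - 2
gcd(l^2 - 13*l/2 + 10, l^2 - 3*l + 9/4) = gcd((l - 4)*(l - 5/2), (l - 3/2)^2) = 1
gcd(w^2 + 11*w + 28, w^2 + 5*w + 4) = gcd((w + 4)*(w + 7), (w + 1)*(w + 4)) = w + 4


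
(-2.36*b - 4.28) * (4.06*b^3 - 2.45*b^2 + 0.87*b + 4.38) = -9.5816*b^4 - 11.5948*b^3 + 8.4328*b^2 - 14.0604*b - 18.7464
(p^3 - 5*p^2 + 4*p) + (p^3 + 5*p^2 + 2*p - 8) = 2*p^3 + 6*p - 8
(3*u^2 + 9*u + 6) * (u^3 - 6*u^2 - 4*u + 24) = 3*u^5 - 9*u^4 - 60*u^3 + 192*u + 144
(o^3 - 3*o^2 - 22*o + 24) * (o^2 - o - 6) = o^5 - 4*o^4 - 25*o^3 + 64*o^2 + 108*o - 144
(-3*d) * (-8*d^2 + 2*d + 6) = 24*d^3 - 6*d^2 - 18*d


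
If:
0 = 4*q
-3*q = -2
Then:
No Solution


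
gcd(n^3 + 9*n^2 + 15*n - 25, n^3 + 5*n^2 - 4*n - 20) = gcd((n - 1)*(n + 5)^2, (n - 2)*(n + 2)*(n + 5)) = n + 5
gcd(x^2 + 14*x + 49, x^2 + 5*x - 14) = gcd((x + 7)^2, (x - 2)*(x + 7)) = x + 7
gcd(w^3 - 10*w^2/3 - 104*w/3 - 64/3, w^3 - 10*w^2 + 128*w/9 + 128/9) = w^2 - 22*w/3 - 16/3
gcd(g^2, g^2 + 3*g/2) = g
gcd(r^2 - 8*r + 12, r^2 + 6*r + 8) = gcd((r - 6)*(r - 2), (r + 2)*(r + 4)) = 1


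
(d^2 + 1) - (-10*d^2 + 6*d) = 11*d^2 - 6*d + 1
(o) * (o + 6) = o^2 + 6*o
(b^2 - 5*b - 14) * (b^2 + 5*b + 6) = b^4 - 33*b^2 - 100*b - 84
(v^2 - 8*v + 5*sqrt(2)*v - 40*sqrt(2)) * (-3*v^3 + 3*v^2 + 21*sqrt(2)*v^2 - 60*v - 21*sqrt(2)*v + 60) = -3*v^5 + 6*sqrt(2)*v^4 + 27*v^4 - 54*sqrt(2)*v^3 + 126*v^3 - 1350*v^2 - 252*sqrt(2)*v^2 + 1200*v + 2700*sqrt(2)*v - 2400*sqrt(2)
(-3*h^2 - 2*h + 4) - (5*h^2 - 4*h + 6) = -8*h^2 + 2*h - 2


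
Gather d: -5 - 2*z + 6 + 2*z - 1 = 0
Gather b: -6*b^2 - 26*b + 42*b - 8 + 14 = -6*b^2 + 16*b + 6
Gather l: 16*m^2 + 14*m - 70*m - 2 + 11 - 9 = 16*m^2 - 56*m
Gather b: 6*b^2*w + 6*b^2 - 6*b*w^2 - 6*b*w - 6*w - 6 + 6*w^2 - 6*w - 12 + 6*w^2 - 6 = b^2*(6*w + 6) + b*(-6*w^2 - 6*w) + 12*w^2 - 12*w - 24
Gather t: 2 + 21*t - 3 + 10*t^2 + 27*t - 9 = 10*t^2 + 48*t - 10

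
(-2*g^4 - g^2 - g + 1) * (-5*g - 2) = 10*g^5 + 4*g^4 + 5*g^3 + 7*g^2 - 3*g - 2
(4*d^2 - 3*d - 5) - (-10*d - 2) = 4*d^2 + 7*d - 3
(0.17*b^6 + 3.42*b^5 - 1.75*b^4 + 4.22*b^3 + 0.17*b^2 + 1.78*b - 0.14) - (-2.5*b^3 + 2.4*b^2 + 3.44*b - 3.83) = 0.17*b^6 + 3.42*b^5 - 1.75*b^4 + 6.72*b^3 - 2.23*b^2 - 1.66*b + 3.69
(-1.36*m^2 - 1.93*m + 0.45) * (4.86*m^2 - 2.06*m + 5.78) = -6.6096*m^4 - 6.5782*m^3 - 1.698*m^2 - 12.0824*m + 2.601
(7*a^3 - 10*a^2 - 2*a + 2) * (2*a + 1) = 14*a^4 - 13*a^3 - 14*a^2 + 2*a + 2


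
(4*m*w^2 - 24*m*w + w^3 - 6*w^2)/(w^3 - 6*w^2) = (4*m + w)/w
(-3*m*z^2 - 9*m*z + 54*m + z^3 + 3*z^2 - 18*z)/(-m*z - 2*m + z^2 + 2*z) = (3*m*z^2 + 9*m*z - 54*m - z^3 - 3*z^2 + 18*z)/(m*z + 2*m - z^2 - 2*z)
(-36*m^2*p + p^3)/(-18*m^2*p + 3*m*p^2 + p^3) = (-6*m + p)/(-3*m + p)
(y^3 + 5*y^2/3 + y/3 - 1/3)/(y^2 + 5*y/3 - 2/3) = (y^2 + 2*y + 1)/(y + 2)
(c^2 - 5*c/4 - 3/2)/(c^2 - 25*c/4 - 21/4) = (c - 2)/(c - 7)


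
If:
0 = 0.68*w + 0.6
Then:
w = -0.88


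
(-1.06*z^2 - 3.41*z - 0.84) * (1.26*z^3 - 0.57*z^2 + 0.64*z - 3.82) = -1.3356*z^5 - 3.6924*z^4 + 0.2069*z^3 + 2.3456*z^2 + 12.4886*z + 3.2088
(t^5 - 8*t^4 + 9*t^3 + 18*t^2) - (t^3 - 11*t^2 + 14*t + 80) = t^5 - 8*t^4 + 8*t^3 + 29*t^2 - 14*t - 80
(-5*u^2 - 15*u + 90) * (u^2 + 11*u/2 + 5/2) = -5*u^4 - 85*u^3/2 - 5*u^2 + 915*u/2 + 225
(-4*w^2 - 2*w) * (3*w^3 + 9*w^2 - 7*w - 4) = -12*w^5 - 42*w^4 + 10*w^3 + 30*w^2 + 8*w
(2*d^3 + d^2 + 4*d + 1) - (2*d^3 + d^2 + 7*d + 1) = -3*d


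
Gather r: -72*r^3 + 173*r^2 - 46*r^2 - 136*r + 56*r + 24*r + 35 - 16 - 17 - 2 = -72*r^3 + 127*r^2 - 56*r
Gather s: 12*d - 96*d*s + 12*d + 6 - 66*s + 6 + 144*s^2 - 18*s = 24*d + 144*s^2 + s*(-96*d - 84) + 12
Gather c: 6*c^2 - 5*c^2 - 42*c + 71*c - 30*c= c^2 - c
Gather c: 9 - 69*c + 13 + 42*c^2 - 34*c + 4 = 42*c^2 - 103*c + 26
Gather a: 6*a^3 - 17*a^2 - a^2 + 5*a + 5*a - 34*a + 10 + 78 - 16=6*a^3 - 18*a^2 - 24*a + 72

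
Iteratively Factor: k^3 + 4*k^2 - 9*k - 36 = (k + 4)*(k^2 - 9) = (k - 3)*(k + 4)*(k + 3)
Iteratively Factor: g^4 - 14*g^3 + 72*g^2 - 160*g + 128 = (g - 4)*(g^3 - 10*g^2 + 32*g - 32) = (g - 4)*(g - 2)*(g^2 - 8*g + 16) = (g - 4)^2*(g - 2)*(g - 4)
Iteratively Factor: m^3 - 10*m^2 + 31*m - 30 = (m - 3)*(m^2 - 7*m + 10) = (m - 5)*(m - 3)*(m - 2)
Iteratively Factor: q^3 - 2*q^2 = (q)*(q^2 - 2*q) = q*(q - 2)*(q)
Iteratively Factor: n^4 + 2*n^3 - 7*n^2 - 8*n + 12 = (n + 3)*(n^3 - n^2 - 4*n + 4) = (n - 2)*(n + 3)*(n^2 + n - 2) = (n - 2)*(n - 1)*(n + 3)*(n + 2)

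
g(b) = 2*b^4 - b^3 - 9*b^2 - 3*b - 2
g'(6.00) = 1509.00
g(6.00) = 2032.00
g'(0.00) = -3.00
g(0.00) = -2.00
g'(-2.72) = -137.22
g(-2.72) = 69.17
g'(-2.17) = -59.81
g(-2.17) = 16.70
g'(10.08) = 7704.28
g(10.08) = 18676.83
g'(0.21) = -6.84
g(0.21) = -3.03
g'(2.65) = 77.11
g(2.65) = 6.87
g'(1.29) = -14.04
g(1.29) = -17.46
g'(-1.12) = 2.16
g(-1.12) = -5.38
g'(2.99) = 130.21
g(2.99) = 41.69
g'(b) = 8*b^3 - 3*b^2 - 18*b - 3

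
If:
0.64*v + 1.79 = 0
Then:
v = -2.80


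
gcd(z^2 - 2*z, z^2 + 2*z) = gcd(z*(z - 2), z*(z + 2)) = z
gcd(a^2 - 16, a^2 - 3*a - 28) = a + 4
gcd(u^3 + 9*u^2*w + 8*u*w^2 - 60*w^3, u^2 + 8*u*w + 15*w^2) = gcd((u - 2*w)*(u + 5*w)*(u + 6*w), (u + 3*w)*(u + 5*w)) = u + 5*w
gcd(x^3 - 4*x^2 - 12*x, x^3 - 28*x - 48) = x^2 - 4*x - 12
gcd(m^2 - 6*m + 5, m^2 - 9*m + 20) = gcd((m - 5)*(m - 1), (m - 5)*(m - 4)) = m - 5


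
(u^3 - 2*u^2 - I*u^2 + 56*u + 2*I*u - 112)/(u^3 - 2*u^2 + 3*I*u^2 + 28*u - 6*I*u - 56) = (u - 8*I)/(u - 4*I)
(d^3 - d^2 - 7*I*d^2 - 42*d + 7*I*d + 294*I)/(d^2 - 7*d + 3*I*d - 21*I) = (d^2 + d*(6 - 7*I) - 42*I)/(d + 3*I)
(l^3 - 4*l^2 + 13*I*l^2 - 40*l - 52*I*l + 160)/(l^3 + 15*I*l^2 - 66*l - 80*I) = (l - 4)/(l + 2*I)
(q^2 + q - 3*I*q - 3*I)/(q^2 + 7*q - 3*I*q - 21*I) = (q + 1)/(q + 7)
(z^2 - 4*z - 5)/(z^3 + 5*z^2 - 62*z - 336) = (z^2 - 4*z - 5)/(z^3 + 5*z^2 - 62*z - 336)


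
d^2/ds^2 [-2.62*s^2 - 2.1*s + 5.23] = -5.24000000000000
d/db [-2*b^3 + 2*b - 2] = 2 - 6*b^2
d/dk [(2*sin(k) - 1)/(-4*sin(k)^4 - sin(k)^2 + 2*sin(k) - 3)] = 2*(12*sin(k)^4 - 8*sin(k)^3 + sin(k)^2 - sin(k) - 2)*cos(k)/(4*sin(k)^4 + sin(k)^2 - 2*sin(k) + 3)^2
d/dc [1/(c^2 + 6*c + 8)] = 2*(-c - 3)/(c^2 + 6*c + 8)^2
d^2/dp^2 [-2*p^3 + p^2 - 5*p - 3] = 2 - 12*p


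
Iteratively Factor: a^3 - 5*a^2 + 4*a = (a)*(a^2 - 5*a + 4) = a*(a - 4)*(a - 1)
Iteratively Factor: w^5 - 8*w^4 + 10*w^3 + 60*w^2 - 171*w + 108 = (w - 3)*(w^4 - 5*w^3 - 5*w^2 + 45*w - 36) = (w - 4)*(w - 3)*(w^3 - w^2 - 9*w + 9) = (w - 4)*(w - 3)*(w - 1)*(w^2 - 9) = (w - 4)*(w - 3)*(w - 1)*(w + 3)*(w - 3)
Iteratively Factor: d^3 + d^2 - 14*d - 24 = (d + 3)*(d^2 - 2*d - 8) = (d + 2)*(d + 3)*(d - 4)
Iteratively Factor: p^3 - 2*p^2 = (p)*(p^2 - 2*p) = p*(p - 2)*(p)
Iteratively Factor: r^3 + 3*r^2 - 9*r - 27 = (r + 3)*(r^2 - 9) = (r - 3)*(r + 3)*(r + 3)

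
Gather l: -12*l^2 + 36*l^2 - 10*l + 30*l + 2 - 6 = 24*l^2 + 20*l - 4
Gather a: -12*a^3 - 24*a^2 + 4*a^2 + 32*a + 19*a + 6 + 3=-12*a^3 - 20*a^2 + 51*a + 9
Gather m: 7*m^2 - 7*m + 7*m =7*m^2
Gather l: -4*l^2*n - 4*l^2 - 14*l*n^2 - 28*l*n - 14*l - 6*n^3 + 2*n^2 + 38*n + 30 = l^2*(-4*n - 4) + l*(-14*n^2 - 28*n - 14) - 6*n^3 + 2*n^2 + 38*n + 30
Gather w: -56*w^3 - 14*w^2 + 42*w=-56*w^3 - 14*w^2 + 42*w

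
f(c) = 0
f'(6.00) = 0.00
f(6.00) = 0.00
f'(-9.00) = 0.00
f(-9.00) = 0.00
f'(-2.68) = 0.00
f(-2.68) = 0.00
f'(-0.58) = 0.00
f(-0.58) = 0.00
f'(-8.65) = 0.00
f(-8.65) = 0.00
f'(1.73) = 0.00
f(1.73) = 0.00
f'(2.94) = 0.00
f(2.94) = 0.00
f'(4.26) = 0.00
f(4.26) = 0.00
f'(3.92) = 0.00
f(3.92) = 0.00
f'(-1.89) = 0.00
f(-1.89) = 0.00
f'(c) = 0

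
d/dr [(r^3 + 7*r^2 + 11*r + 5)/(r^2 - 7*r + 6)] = (r^4 - 14*r^3 - 42*r^2 + 74*r + 101)/(r^4 - 14*r^3 + 61*r^2 - 84*r + 36)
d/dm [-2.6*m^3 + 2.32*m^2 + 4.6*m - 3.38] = -7.8*m^2 + 4.64*m + 4.6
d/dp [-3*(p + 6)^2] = -6*p - 36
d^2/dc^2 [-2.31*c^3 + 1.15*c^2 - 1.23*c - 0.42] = 2.3 - 13.86*c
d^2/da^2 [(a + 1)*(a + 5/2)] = 2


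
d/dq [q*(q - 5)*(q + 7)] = 3*q^2 + 4*q - 35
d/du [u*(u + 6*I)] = 2*u + 6*I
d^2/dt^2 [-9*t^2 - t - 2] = -18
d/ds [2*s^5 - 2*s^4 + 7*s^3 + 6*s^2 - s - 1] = 10*s^4 - 8*s^3 + 21*s^2 + 12*s - 1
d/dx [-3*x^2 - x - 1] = -6*x - 1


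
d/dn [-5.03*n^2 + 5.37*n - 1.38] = 5.37 - 10.06*n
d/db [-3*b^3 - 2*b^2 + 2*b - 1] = -9*b^2 - 4*b + 2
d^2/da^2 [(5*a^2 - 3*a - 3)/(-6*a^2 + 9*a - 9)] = 6*(-2*a^3 + 14*a^2 - 12*a - 1)/(8*a^6 - 36*a^5 + 90*a^4 - 135*a^3 + 135*a^2 - 81*a + 27)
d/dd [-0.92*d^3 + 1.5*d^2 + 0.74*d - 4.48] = -2.76*d^2 + 3.0*d + 0.74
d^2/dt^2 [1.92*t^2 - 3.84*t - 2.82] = 3.84000000000000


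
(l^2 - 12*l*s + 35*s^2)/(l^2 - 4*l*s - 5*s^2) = (l - 7*s)/(l + s)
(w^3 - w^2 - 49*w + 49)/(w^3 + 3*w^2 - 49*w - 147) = (w - 1)/(w + 3)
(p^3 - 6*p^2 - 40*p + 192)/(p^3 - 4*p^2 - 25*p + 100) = (p^2 - 2*p - 48)/(p^2 - 25)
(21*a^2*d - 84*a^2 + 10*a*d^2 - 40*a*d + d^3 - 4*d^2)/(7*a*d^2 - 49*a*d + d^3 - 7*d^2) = (3*a*d - 12*a + d^2 - 4*d)/(d*(d - 7))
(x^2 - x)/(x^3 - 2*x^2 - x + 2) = x/(x^2 - x - 2)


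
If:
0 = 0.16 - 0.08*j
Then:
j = 2.00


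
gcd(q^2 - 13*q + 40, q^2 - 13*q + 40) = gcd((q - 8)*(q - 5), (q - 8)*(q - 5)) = q^2 - 13*q + 40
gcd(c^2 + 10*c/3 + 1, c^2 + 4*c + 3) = c + 3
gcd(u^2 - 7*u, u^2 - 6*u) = u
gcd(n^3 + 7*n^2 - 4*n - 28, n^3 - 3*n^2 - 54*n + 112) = n^2 + 5*n - 14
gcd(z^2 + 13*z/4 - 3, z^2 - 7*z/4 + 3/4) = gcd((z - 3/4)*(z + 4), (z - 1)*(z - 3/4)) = z - 3/4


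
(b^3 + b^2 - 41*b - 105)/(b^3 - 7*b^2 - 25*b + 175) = (b + 3)/(b - 5)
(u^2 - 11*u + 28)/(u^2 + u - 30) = (u^2 - 11*u + 28)/(u^2 + u - 30)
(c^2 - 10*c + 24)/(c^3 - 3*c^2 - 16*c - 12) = (c - 4)/(c^2 + 3*c + 2)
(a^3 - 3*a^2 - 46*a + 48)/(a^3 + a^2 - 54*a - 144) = (a - 1)/(a + 3)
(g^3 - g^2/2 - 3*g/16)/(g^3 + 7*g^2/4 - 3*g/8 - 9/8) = g*(4*g + 1)/(2*(2*g^2 + 5*g + 3))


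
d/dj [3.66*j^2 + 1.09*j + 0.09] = 7.32*j + 1.09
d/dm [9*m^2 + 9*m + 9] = 18*m + 9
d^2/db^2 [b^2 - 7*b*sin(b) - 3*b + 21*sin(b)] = 7*b*sin(b) - 21*sin(b) - 14*cos(b) + 2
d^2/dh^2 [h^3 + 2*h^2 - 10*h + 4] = 6*h + 4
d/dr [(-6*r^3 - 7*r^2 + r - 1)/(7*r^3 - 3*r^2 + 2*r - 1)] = (67*r^4 - 38*r^3 + 28*r^2 + 8*r + 1)/(49*r^6 - 42*r^5 + 37*r^4 - 26*r^3 + 10*r^2 - 4*r + 1)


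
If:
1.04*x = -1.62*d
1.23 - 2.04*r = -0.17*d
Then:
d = -0.641975308641975*x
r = 0.602941176470588 - 0.0534979423868313*x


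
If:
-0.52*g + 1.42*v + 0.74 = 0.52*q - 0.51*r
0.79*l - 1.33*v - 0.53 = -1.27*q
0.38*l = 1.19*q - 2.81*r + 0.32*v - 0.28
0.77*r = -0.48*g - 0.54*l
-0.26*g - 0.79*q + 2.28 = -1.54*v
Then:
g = 1.35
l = -4.04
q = 3.49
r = 1.99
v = 0.54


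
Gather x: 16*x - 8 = 16*x - 8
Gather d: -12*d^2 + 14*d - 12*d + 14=-12*d^2 + 2*d + 14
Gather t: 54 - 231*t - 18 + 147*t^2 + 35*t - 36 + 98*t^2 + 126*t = 245*t^2 - 70*t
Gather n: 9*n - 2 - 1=9*n - 3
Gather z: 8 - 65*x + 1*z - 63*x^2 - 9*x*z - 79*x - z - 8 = -63*x^2 - 9*x*z - 144*x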